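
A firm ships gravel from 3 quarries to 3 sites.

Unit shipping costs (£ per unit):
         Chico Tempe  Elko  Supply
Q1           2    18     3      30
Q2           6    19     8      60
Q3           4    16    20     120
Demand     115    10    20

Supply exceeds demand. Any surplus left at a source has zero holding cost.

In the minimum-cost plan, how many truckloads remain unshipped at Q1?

0

An optimal plan:
  Q1->Chico: 10 truckloads
  Q1->Elko: 20 truckloads
  Q3->Chico: 105 truckloads
  Q3->Tempe: 10 truckloads
Total cost = £660.
Q1 ships 30 of its 30, leaving 0.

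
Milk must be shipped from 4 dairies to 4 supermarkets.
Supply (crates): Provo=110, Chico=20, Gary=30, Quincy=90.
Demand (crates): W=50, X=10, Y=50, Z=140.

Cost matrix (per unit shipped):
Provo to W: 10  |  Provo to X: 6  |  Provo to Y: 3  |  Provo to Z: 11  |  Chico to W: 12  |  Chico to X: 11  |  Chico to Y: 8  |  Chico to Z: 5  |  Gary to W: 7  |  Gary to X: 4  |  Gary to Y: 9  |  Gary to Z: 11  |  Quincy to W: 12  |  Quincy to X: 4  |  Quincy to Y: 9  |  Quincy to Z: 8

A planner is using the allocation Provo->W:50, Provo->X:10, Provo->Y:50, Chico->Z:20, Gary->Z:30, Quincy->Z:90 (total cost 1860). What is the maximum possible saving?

90

Current plan cost = 50·10 + 10·6 + 50·3 + 20·5 + 30·11 + 90·8 = 1860.
Optimal plan:
  Provo→W: 20 × 10 = 200
  Provo→X: 10 × 6 = 60
  Provo→Y: 50 × 3 = 150
  Provo→Z: 30 × 11 = 330
  Chico→Z: 20 × 5 = 100
  Gary→W: 30 × 7 = 210
  Quincy→Z: 90 × 8 = 720
Optimal cost = 1770.
Saving = 1860 − 1770 = 90.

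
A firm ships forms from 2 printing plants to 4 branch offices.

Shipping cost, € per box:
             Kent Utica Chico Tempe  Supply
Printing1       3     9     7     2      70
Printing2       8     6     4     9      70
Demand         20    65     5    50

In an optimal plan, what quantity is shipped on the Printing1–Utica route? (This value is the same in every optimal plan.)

0

Optimal shipments:
  Printing1 to Kent: 20 × €3 = €60
  Printing1 to Tempe: 50 × €2 = €100
  Printing2 to Utica: 65 × €6 = €390
  Printing2 to Chico: 5 × €4 = €20
Total cost = €570.
The route Printing1→Utica is not used.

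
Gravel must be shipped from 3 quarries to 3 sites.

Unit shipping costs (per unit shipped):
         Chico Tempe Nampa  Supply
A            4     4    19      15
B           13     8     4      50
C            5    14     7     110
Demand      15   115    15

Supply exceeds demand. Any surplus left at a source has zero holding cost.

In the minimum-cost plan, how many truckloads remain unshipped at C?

Minimum-cost shipments:
  A→Tempe: 15 × 4 = 60
  B→Tempe: 50 × 8 = 400
  C→Chico: 15 × 5 = 75
  C→Tempe: 50 × 14 = 700
  C→Nampa: 15 × 7 = 105
Total cost = 1340.
C ships 80 of its 110, leaving 30.

30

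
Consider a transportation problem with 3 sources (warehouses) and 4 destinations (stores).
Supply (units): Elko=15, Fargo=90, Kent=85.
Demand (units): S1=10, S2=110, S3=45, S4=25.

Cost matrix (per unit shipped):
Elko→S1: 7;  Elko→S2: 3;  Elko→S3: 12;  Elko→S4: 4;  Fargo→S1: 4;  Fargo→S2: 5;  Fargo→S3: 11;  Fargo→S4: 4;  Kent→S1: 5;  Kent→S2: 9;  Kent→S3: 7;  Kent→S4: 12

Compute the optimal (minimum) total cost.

An optimal shipping plan:
  Elko to S2: 15 × 3 = 45
  Fargo to S2: 65 × 5 = 325
  Fargo to S4: 25 × 4 = 100
  Kent to S1: 10 × 5 = 50
  Kent to S2: 30 × 9 = 270
  Kent to S3: 45 × 7 = 315
Total = 45 + 325 + 100 + 50 + 270 + 315 = 1105.
(Supply check: Elko ships 15; Fargo ships 90; Kent ships 85.)

1105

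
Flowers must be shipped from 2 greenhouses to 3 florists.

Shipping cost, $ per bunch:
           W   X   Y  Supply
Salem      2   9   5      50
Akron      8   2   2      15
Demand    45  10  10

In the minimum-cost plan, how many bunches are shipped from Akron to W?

The minimum-cost plan:
  Salem–W: 45 × $2 = $90
  Salem–Y: 5 × $5 = $25
  Akron–X: 10 × $2 = $20
  Akron–Y: 5 × $2 = $10
Total cost = $145.
The route Akron→W is not used.

0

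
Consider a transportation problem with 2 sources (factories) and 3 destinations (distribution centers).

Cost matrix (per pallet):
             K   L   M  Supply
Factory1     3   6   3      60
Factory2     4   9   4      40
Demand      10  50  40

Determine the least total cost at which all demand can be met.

A cheapest plan:
  Factory1 to K: 10 × 3 = 30
  Factory1 to L: 50 × 6 = 300
  Factory2 to M: 40 × 4 = 160
Total = 30 + 300 + 160 = 490.
(Supply check: Factory1 ships 60; Factory2 ships 40.)

490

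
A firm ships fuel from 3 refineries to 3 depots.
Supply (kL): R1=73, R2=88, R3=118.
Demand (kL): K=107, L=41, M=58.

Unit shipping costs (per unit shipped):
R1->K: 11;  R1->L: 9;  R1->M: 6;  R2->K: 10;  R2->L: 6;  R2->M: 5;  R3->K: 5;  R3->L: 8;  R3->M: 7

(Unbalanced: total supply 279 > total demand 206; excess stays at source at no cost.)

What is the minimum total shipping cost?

1082

A cheapest plan:
  R1 to M: 11 × 6 = 66
  R2 to L: 41 × 6 = 246
  R2 to M: 47 × 5 = 235
  R3 to K: 107 × 5 = 535
Total = 66 + 246 + 235 + 535 = 1082.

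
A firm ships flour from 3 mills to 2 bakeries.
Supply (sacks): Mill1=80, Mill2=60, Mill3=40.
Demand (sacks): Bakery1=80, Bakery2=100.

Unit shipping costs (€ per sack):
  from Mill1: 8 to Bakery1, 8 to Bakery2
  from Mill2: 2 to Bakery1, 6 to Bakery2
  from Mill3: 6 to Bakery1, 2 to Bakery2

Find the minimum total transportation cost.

An optimal shipping plan:
  Mill1 to Bakery1: 20 × €8 = €160
  Mill1 to Bakery2: 60 × €8 = €480
  Mill2 to Bakery1: 60 × €2 = €120
  Mill3 to Bakery2: 40 × €2 = €80
Total = 160 + 480 + 120 + 80 = €840.

840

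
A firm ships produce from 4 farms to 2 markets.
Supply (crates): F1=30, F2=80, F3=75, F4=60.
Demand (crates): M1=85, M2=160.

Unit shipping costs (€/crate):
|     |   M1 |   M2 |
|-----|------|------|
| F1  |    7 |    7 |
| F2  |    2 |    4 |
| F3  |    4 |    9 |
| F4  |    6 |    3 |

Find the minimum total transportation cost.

990

One minimum-cost allocation:
  F1->M2: 30 crates
  F2->M1: 10 crates
  F2->M2: 70 crates
  F3->M1: 75 crates
  F4->M2: 60 crates
Total cost = €990.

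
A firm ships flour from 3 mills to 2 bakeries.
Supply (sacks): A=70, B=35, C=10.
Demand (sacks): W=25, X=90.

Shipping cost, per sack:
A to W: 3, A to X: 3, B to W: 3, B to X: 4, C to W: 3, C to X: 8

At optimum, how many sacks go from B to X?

20

Optimal shipments:
  A to X: 70 × 3 = 210
  B to W: 15 × 3 = 45
  B to X: 20 × 4 = 80
  C to W: 10 × 3 = 30
Total cost = 365.
So B→X carries 20 sacks.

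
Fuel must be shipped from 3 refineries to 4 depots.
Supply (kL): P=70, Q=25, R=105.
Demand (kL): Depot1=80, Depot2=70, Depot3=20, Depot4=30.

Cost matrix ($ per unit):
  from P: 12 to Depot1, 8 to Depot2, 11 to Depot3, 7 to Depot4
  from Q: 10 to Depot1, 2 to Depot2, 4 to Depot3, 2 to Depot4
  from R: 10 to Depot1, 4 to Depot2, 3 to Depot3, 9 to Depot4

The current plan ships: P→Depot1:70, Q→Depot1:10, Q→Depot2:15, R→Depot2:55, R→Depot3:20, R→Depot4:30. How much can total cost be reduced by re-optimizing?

165

Current plan cost = 70·12 + 10·10 + 15·2 + 55·4 + 20·3 + 30·9 = $1520.
Optimal plan:
  P to Depot1: 65 kL
  P to Depot4: 5 kL
  Q to Depot4: 25 kL
  R to Depot1: 15 kL
  R to Depot2: 70 kL
  R to Depot3: 20 kL
Optimal cost = $1355.
Saving = 1520 − 1355 = $165.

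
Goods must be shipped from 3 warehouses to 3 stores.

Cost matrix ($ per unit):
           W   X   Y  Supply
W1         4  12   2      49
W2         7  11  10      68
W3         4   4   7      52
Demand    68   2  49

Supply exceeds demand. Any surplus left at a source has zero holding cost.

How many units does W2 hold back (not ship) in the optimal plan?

50

An optimal plan:
  W1–Y: 49 × $2 = $98
  W2–W: 18 × $7 = $126
  W3–W: 50 × $4 = $200
  W3–X: 2 × $4 = $8
Total cost = $432.
W2 ships 18 of its 68, leaving 50.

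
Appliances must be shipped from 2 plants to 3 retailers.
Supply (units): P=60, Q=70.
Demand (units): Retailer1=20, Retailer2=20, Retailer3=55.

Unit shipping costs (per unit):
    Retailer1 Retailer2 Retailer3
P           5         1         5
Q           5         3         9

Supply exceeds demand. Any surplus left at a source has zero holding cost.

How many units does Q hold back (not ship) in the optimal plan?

35

An optimal plan:
  P–Retailer2: 5 × 1 = 5
  P–Retailer3: 55 × 5 = 275
  Q–Retailer1: 20 × 5 = 100
  Q–Retailer2: 15 × 3 = 45
Total cost = 425.
Q ships 35 of its 70, leaving 35.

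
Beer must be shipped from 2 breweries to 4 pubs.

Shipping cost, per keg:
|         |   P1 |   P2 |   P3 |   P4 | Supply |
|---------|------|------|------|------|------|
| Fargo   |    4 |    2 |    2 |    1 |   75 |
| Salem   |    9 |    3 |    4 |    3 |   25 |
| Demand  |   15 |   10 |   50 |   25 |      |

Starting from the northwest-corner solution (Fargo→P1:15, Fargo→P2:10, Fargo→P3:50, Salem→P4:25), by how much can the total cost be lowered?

Current plan cost = 15·4 + 10·2 + 50·2 + 25·3 = 255.
Optimal plan:
  Fargo→P1: 15 kegs
  Fargo→P3: 35 kegs
  Fargo→P4: 25 kegs
  Salem→P2: 10 kegs
  Salem→P3: 15 kegs
Optimal cost = 245.
Saving = 255 − 245 = 10.

10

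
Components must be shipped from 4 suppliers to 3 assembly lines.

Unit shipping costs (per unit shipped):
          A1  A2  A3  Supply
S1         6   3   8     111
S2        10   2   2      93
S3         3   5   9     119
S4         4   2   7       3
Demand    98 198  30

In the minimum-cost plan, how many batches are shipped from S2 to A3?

The minimum-cost plan:
  S1→A2: 111 × 3 = 333
  S2→A2: 63 × 2 = 126
  S2→A3: 30 × 2 = 60
  S3→A1: 98 × 3 = 294
  S3→A2: 21 × 5 = 105
  S4→A2: 3 × 2 = 6
Total cost = 924.
So S2→A3 carries 30 batches.

30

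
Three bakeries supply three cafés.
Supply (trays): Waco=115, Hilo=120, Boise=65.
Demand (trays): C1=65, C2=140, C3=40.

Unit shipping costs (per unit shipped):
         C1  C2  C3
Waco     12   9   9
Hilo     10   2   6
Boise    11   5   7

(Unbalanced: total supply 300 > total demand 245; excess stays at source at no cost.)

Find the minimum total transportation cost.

1395

A cheapest plan:
  Waco to C1: 60 × 12 = 720
  Hilo to C2: 120 × 2 = 240
  Boise to C1: 5 × 11 = 55
  Boise to C2: 20 × 5 = 100
  Boise to C3: 40 × 7 = 280
Total = 720 + 240 + 55 + 100 + 280 = 1395.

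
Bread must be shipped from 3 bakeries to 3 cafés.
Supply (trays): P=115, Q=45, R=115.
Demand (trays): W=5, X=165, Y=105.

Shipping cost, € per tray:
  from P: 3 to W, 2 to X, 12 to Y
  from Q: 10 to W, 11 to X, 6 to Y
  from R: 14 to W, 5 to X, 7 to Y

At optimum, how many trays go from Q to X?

Solving gives:
  P→W: 5 × €3 = €15
  P→X: 110 × €2 = €220
  Q→Y: 45 × €6 = €270
  R→X: 55 × €5 = €275
  R→Y: 60 × €7 = €420
Total cost = €1200.
The route Q→X is not used.

0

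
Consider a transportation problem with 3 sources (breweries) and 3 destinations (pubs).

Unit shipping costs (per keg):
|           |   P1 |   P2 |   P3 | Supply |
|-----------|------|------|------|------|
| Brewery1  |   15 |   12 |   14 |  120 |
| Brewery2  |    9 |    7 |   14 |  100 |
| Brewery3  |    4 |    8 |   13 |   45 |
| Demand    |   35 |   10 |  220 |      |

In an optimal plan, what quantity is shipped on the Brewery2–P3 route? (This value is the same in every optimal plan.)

90

Optimal shipments:
  Brewery1→P3: 120 × 14 = 1680
  Brewery2→P2: 10 × 7 = 70
  Brewery2→P3: 90 × 14 = 1260
  Brewery3→P1: 35 × 4 = 140
  Brewery3→P3: 10 × 13 = 130
Total cost = 3280.
So Brewery2→P3 carries 90 kegs.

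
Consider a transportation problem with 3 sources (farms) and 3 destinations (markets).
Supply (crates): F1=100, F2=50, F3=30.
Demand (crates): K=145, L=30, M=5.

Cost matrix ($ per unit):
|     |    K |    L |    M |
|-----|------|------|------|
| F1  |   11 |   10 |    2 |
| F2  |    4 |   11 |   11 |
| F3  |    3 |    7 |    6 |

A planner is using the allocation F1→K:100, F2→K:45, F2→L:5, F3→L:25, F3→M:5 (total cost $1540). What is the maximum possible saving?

Current plan cost = 100·11 + 45·4 + 5·11 + 25·7 + 5·6 = $1540.
Optimal plan:
  F1→K: 65 crates
  F1→L: 30 crates
  F1→M: 5 crates
  F2→K: 50 crates
  F3→K: 30 crates
Optimal cost = $1315.
Saving = 1540 − 1315 = $225.

225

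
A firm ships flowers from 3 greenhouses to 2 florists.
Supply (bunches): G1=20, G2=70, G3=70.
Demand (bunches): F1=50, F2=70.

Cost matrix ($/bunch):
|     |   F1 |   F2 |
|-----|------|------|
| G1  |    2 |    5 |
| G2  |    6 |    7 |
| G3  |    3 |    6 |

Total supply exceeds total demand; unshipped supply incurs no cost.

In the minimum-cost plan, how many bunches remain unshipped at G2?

40

Minimum-cost shipments:
  G1–F2: 20 × $5 = $100
  G2–F2: 30 × $7 = $210
  G3–F1: 50 × $3 = $150
  G3–F2: 20 × $6 = $120
Total cost = $580.
G2 ships 30 of its 70, leaving 40.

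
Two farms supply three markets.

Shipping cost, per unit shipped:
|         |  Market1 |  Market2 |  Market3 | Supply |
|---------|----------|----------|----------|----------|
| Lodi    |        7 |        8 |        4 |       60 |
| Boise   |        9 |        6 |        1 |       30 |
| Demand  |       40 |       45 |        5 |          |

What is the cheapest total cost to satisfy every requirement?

An optimal shipping plan:
  Lodi→Market1: 40 × 7 = 280
  Lodi→Market2: 20 × 8 = 160
  Boise→Market2: 25 × 6 = 150
  Boise→Market3: 5 × 1 = 5
Total = 280 + 160 + 150 + 5 = 595.
(Supply check: Lodi ships 60; Boise ships 30.)

595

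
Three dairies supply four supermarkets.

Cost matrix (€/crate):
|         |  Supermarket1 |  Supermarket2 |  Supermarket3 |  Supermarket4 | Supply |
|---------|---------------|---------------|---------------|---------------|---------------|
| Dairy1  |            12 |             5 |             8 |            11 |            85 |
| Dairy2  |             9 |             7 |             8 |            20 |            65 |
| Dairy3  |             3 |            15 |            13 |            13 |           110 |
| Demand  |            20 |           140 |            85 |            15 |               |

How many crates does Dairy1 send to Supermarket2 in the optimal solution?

85

Solving gives:
  Dairy1->Supermarket2: 85 crates
  Dairy2->Supermarket2: 55 crates
  Dairy2->Supermarket3: 10 crates
  Dairy3->Supermarket1: 20 crates
  Dairy3->Supermarket3: 75 crates
  Dairy3->Supermarket4: 15 crates
Total cost = €2120.
So Dairy1→Supermarket2 carries 85 crates.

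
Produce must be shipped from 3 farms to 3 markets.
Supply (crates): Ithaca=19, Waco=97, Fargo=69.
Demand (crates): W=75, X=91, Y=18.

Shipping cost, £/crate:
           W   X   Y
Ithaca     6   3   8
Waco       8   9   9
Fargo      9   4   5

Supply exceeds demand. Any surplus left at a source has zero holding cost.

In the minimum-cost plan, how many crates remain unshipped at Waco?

An optimal plan:
  Ithaca->X: 19 crates
  Waco->W: 75 crates
  Waco->X: 3 crates
  Waco->Y: 18 crates
  Fargo->X: 69 crates
Total cost = £1122.
Waco ships 96 of its 97, leaving 1.

1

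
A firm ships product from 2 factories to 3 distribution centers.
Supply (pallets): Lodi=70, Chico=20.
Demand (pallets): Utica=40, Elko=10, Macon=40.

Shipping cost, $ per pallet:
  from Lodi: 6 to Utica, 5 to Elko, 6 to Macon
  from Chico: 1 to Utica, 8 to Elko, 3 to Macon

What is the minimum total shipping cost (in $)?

430

Optimal allocation:
  Lodi→Utica: 20 × $6 = $120
  Lodi→Elko: 10 × $5 = $50
  Lodi→Macon: 40 × $6 = $240
  Chico→Utica: 20 × $1 = $20
Total = 120 + 50 + 240 + 20 = $430.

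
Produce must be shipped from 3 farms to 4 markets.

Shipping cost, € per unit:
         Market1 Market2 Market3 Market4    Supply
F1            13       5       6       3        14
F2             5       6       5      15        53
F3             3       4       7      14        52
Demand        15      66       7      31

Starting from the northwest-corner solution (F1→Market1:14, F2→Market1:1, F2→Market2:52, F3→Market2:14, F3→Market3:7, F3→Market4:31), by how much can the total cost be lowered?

Current plan cost = 14·13 + 1·5 + 52·6 + 14·4 + 7·7 + 31·14 = €1038.
Optimal plan:
  F1 to Market4: 14 × €3 = €42
  F2 to Market2: 29 × €6 = €174
  F2 to Market3: 7 × €5 = €35
  F2 to Market4: 17 × €15 = €255
  F3 to Market1: 15 × €3 = €45
  F3 to Market2: 37 × €4 = €148
Optimal cost = €699.
Saving = 1038 − 699 = €339.

339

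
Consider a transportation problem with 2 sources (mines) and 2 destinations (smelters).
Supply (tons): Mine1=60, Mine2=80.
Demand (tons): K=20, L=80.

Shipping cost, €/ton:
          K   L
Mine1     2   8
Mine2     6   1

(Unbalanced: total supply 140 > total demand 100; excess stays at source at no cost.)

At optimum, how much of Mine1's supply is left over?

40

Minimum-cost shipments:
  Mine1→K: 20 × €2 = €40
  Mine2→L: 80 × €1 = €80
Total cost = €120.
Mine1 ships 20 of its 60, leaving 40.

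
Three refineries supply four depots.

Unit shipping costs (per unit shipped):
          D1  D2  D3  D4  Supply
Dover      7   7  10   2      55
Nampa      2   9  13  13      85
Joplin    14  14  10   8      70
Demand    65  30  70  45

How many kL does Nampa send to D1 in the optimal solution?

Optimal shipments:
  Dover→D2: 10 × 7 = 70
  Dover→D4: 45 × 2 = 90
  Nampa→D1: 65 × 2 = 130
  Nampa→D2: 20 × 9 = 180
  Joplin→D3: 70 × 10 = 700
Total cost = 1170.
So Nampa→D1 carries 65 kL.

65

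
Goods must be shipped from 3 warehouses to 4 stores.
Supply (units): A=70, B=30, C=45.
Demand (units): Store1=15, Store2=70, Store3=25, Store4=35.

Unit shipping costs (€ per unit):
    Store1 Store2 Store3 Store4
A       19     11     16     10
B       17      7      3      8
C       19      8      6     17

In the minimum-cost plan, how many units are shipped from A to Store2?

20

Solving gives:
  A to Store1: 15 × €19 = €285
  A to Store2: 20 × €11 = €220
  A to Store4: 35 × €10 = €350
  B to Store2: 5 × €7 = €35
  B to Store3: 25 × €3 = €75
  C to Store2: 45 × €8 = €360
Total cost = €1325.
So A→Store2 carries 20 units.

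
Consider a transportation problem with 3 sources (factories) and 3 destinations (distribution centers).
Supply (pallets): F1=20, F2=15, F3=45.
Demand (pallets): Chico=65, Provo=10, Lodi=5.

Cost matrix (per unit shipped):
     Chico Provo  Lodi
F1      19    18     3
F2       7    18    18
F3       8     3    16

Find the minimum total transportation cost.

715

An optimal shipping plan:
  F1 to Chico: 15 × 19 = 285
  F1 to Lodi: 5 × 3 = 15
  F2 to Chico: 15 × 7 = 105
  F3 to Chico: 35 × 8 = 280
  F3 to Provo: 10 × 3 = 30
Total = 285 + 15 + 105 + 280 + 30 = 715.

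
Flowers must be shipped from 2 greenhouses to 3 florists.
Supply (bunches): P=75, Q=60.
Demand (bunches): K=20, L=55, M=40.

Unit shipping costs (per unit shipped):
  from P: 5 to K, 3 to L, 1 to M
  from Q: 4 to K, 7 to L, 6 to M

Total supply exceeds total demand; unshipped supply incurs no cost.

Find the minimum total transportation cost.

A cheapest plan:
  P->L: 35 bunches
  P->M: 40 bunches
  Q->K: 20 bunches
  Q->L: 20 bunches
Total cost = 365.

365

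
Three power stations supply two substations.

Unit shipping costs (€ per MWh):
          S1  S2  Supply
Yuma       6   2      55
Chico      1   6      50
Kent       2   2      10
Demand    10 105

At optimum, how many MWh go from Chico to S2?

Solving gives:
  Yuma to S2: 55 MWh
  Chico to S1: 10 MWh
  Chico to S2: 40 MWh
  Kent to S2: 10 MWh
Total cost = €380.
So Chico→S2 carries 40 MWh.

40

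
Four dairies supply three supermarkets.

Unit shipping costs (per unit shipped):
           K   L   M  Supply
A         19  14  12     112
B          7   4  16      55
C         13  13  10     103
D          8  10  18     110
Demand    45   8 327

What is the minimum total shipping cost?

4688

One minimum-cost allocation:
  A–M: 112 crates
  B–L: 8 crates
  B–M: 47 crates
  C–M: 103 crates
  D–K: 45 crates
  D–M: 65 crates
Total cost = 4688.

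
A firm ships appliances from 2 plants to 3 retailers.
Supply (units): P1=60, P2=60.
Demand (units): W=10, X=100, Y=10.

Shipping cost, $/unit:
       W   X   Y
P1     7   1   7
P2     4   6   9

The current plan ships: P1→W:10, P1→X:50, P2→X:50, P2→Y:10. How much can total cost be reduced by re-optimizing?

80

Current plan cost = 10·7 + 50·1 + 50·6 + 10·9 = $510.
Optimal plan:
  P1–X: 60 × $1 = $60
  P2–W: 10 × $4 = $40
  P2–X: 40 × $6 = $240
  P2–Y: 10 × $9 = $90
Optimal cost = $430.
Saving = 510 − 430 = $80.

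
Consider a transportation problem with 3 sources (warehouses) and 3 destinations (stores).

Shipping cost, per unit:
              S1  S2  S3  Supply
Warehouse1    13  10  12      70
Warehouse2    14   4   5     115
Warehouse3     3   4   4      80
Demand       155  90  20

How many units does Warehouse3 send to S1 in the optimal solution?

Optimal shipments:
  Warehouse1→S1: 70 × 13 = 910
  Warehouse2→S1: 5 × 14 = 70
  Warehouse2→S2: 90 × 4 = 360
  Warehouse2→S3: 20 × 5 = 100
  Warehouse3→S1: 80 × 3 = 240
Total cost = 1680.
So Warehouse3→S1 carries 80 units.

80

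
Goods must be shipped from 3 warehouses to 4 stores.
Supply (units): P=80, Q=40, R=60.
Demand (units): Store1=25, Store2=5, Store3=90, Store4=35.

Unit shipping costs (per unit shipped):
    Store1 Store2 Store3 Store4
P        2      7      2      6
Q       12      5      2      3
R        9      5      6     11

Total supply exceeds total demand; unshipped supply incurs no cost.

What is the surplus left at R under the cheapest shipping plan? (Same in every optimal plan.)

25

Minimum-cost shipments:
  P->Store1: 25 × 2 = 50
  P->Store3: 55 × 2 = 110
  Q->Store3: 5 × 2 = 10
  Q->Store4: 35 × 3 = 105
  R->Store2: 5 × 5 = 25
  R->Store3: 30 × 6 = 180
Total cost = 480.
R ships 35 of its 60, leaving 25.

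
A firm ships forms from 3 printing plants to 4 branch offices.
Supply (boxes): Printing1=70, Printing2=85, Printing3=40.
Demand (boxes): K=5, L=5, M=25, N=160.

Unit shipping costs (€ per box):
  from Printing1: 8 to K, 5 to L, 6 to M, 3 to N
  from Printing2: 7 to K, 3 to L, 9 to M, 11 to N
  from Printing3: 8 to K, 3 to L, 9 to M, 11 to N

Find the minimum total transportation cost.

One minimum-cost allocation:
  Printing1 to N: 70 × €3 = €210
  Printing2 to K: 5 × €7 = €35
  Printing2 to N: 80 × €11 = €880
  Printing3 to L: 5 × €3 = €15
  Printing3 to M: 25 × €9 = €225
  Printing3 to N: 10 × €11 = €110
Total = 210 + 35 + 880 + 15 + 225 + 110 = €1475.

1475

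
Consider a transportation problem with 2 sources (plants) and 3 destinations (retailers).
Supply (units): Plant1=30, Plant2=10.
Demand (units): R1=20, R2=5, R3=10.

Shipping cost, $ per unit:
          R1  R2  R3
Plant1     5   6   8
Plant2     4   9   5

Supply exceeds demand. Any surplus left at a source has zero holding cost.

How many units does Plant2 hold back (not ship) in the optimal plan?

Minimum-cost shipments:
  Plant1→R1: 20 × $5 = $100
  Plant1→R2: 5 × $6 = $30
  Plant2→R3: 10 × $5 = $50
Total cost = $180.
Plant2 ships 10 of its 10, leaving 0.

0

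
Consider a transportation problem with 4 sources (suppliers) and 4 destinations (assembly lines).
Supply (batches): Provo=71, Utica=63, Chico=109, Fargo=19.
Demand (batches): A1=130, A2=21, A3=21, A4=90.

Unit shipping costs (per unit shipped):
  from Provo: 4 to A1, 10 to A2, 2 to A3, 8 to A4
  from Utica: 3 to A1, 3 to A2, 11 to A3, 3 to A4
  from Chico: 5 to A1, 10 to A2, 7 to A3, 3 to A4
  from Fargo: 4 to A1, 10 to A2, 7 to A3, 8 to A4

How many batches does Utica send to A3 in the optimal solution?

The minimum-cost plan:
  Provo–A1: 50 × 4 = 200
  Provo–A3: 21 × 2 = 42
  Utica–A1: 42 × 3 = 126
  Utica–A2: 21 × 3 = 63
  Chico–A1: 19 × 5 = 95
  Chico–A4: 90 × 3 = 270
  Fargo–A1: 19 × 4 = 76
Total cost = 872.
The route Utica→A3 is not used.

0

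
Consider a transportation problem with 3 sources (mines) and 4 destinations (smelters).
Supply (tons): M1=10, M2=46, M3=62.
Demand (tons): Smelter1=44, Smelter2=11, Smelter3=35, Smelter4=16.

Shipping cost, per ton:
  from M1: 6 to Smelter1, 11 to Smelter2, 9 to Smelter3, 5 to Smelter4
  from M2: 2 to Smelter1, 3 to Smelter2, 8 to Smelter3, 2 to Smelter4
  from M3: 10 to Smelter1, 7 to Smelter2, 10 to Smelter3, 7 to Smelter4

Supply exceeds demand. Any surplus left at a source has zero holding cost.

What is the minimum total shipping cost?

A cheapest plan:
  M1→Smelter4: 10 × 5 = 50
  M2→Smelter1: 44 × 2 = 88
  M2→Smelter4: 2 × 2 = 4
  M3→Smelter2: 11 × 7 = 77
  M3→Smelter3: 35 × 10 = 350
  M3→Smelter4: 4 × 7 = 28
Total = 50 + 88 + 4 + 77 + 350 + 28 = 597.

597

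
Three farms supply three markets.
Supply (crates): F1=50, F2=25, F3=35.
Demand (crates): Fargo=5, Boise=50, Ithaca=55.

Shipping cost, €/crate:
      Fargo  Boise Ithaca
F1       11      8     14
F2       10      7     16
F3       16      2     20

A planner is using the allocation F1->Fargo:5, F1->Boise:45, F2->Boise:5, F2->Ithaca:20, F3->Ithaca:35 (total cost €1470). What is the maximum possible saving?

Current plan cost = 5·11 + 45·8 + 5·7 + 20·16 + 35·20 = €1470.
Optimal plan:
  F1->Ithaca: 50 × €14 = €700
  F2->Fargo: 5 × €10 = €50
  F2->Boise: 15 × €7 = €105
  F2->Ithaca: 5 × €16 = €80
  F3->Boise: 35 × €2 = €70
Optimal cost = €1005.
Saving = 1470 − 1005 = €465.

465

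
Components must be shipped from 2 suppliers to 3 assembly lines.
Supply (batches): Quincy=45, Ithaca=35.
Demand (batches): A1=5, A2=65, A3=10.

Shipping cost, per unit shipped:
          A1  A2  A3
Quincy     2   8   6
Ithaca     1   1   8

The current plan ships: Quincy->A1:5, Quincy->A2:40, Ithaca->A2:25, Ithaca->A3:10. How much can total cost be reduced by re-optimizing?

90

Current plan cost = 5·2 + 40·8 + 25·1 + 10·8 = 435.
Optimal plan:
  Quincy->A1: 5 × 2 = 10
  Quincy->A2: 30 × 8 = 240
  Quincy->A3: 10 × 6 = 60
  Ithaca->A2: 35 × 1 = 35
Optimal cost = 345.
Saving = 435 − 345 = 90.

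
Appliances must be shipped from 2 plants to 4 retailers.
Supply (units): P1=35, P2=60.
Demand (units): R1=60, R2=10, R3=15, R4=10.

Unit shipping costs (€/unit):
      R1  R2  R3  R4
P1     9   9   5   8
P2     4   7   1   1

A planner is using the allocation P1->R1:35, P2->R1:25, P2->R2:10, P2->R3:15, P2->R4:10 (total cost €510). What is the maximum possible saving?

Current plan cost = 35·9 + 25·4 + 10·7 + 15·1 + 10·1 = €510.
Optimal plan:
  P1->R1: 10 × €9 = €90
  P1->R2: 10 × €9 = €90
  P1->R3: 15 × €5 = €75
  P2->R1: 50 × €4 = €200
  P2->R4: 10 × €1 = €10
Optimal cost = €465.
Saving = 510 − 465 = €45.

45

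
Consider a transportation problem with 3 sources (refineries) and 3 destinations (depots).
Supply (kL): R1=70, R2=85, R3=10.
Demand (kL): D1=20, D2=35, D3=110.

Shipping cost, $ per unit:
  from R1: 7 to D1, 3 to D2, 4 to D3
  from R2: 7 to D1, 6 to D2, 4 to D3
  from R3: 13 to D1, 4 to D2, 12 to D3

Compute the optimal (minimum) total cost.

695

Optimal allocation:
  R1→D2: 25 × $3 = $75
  R1→D3: 45 × $4 = $180
  R2→D1: 20 × $7 = $140
  R2→D3: 65 × $4 = $260
  R3→D2: 10 × $4 = $40
Total = 75 + 180 + 140 + 260 + 40 = $695.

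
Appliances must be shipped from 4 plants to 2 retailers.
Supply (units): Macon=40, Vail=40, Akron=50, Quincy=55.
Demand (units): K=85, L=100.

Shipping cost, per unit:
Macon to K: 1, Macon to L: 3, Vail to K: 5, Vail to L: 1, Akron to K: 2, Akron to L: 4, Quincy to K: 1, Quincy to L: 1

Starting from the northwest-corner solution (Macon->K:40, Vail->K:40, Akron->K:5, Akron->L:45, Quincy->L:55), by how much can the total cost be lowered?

Current plan cost = 40·1 + 40·5 + 5·2 + 45·4 + 55·1 = 485.
Optimal plan:
  Macon->K: 40 × 1 = 40
  Vail->L: 40 × 1 = 40
  Akron->K: 45 × 2 = 90
  Akron->L: 5 × 4 = 20
  Quincy->L: 55 × 1 = 55
Optimal cost = 245.
Saving = 485 − 245 = 240.

240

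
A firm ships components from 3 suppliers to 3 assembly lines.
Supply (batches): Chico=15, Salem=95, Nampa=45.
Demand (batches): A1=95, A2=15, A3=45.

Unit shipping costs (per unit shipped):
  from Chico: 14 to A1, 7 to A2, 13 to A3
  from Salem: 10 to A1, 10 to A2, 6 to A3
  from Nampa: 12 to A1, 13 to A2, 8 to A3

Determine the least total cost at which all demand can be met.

1415

A cheapest plan:
  Chico–A2: 15 × 7 = 105
  Salem–A1: 50 × 10 = 500
  Salem–A3: 45 × 6 = 270
  Nampa–A1: 45 × 12 = 540
Total = 105 + 500 + 270 + 540 = 1415.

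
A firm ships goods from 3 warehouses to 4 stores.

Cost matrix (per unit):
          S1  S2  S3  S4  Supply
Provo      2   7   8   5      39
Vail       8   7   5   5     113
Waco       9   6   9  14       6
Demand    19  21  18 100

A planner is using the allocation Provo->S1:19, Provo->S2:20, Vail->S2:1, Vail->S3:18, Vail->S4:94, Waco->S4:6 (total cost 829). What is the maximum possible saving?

Current plan cost = 19·2 + 20·7 + 1·7 + 18·5 + 94·5 + 6·14 = 829.
Optimal plan:
  Provo->S1: 19 × 2 = 38
  Provo->S2: 15 × 7 = 105
  Provo->S4: 5 × 5 = 25
  Vail->S3: 18 × 5 = 90
  Vail->S4: 95 × 5 = 475
  Waco->S2: 6 × 6 = 36
Optimal cost = 769.
Saving = 829 − 769 = 60.

60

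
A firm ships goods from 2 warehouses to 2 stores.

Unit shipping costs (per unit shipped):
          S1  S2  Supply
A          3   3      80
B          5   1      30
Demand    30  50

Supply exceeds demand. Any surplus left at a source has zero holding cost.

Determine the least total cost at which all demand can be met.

180

Optimal allocation:
  A to S1: 30 units
  A to S2: 20 units
  B to S2: 30 units
Total cost = 180.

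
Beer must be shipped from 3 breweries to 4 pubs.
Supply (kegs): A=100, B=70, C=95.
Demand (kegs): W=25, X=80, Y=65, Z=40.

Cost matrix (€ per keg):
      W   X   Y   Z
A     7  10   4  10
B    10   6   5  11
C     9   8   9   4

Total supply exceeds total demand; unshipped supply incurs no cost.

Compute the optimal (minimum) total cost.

One minimum-cost allocation:
  A→W: 25 × €7 = €175
  A→Y: 65 × €4 = €260
  B→X: 70 × €6 = €420
  C→X: 10 × €8 = €80
  C→Z: 40 × €4 = €160
Total = 175 + 260 + 420 + 80 + 160 = €1095.

1095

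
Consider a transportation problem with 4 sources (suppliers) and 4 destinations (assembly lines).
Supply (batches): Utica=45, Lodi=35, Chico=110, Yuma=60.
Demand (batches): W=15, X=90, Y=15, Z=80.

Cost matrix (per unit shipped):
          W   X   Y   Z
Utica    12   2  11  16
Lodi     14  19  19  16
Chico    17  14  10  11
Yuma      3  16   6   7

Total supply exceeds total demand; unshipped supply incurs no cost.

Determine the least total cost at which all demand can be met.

A cheapest plan:
  Utica–X: 45 × 2 = 90
  Chico–X: 45 × 14 = 630
  Chico–Y: 15 × 10 = 150
  Chico–Z: 35 × 11 = 385
  Yuma–W: 15 × 3 = 45
  Yuma–Z: 45 × 7 = 315
Total = 90 + 630 + 150 + 385 + 45 + 315 = 1615.

1615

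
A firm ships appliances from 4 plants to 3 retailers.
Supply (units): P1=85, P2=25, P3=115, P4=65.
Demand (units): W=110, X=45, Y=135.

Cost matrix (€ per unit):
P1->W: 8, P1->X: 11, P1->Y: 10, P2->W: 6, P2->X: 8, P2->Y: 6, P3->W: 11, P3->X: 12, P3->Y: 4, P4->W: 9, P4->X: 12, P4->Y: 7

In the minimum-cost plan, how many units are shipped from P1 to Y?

Optimal shipments:
  P1->W: 65 units
  P1->X: 20 units
  P2->X: 25 units
  P3->Y: 115 units
  P4->W: 45 units
  P4->Y: 20 units
Total cost = €1945.
The route P1→Y is not used.

0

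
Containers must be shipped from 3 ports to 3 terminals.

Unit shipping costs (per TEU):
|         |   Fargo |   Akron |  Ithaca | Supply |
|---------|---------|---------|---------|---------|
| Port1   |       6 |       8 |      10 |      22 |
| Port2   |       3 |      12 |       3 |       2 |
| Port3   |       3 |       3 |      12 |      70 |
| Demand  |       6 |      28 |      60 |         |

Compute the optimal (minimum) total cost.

One minimum-cost allocation:
  Port1–Ithaca: 22 × 10 = 220
  Port2–Ithaca: 2 × 3 = 6
  Port3–Fargo: 6 × 3 = 18
  Port3–Akron: 28 × 3 = 84
  Port3–Ithaca: 36 × 12 = 432
Total = 220 + 6 + 18 + 84 + 432 = 760.
(Supply check: Port1 ships 22; Port2 ships 2; Port3 ships 70.)

760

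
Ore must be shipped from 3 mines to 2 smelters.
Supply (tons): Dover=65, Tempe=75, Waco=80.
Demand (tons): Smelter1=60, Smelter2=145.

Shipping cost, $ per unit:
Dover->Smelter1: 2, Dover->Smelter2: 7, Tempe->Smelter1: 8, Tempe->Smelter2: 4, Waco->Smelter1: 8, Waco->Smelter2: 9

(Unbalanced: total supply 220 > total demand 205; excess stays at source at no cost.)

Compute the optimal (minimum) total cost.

One minimum-cost allocation:
  Dover–Smelter1: 60 × $2 = $120
  Dover–Smelter2: 5 × $7 = $35
  Tempe–Smelter2: 75 × $4 = $300
  Waco–Smelter2: 65 × $9 = $585
Total = 120 + 35 + 300 + 585 = $1040.

1040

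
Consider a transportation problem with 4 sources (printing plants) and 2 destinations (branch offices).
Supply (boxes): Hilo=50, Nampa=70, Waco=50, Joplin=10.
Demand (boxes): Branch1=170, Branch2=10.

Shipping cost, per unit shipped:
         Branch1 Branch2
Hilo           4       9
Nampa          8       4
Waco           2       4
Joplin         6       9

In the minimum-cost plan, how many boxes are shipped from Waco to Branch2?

0

Solving gives:
  Hilo->Branch1: 50 × 4 = 200
  Nampa->Branch1: 60 × 8 = 480
  Nampa->Branch2: 10 × 4 = 40
  Waco->Branch1: 50 × 2 = 100
  Joplin->Branch1: 10 × 6 = 60
Total cost = 880.
The route Waco→Branch2 is not used.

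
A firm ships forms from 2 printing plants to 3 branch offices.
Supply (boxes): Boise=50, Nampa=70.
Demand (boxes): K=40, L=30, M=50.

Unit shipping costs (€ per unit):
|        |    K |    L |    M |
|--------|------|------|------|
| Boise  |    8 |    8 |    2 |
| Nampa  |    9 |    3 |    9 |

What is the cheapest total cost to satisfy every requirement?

550

An optimal shipping plan:
  Boise to M: 50 × €2 = €100
  Nampa to K: 40 × €9 = €360
  Nampa to L: 30 × €3 = €90
Total = 100 + 360 + 90 = €550.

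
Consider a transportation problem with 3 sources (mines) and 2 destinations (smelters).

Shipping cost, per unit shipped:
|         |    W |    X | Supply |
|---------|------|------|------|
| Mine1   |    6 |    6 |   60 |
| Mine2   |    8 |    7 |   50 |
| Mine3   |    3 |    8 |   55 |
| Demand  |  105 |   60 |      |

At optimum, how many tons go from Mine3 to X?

The minimum-cost plan:
  Mine1 to W: 50 tons
  Mine1 to X: 10 tons
  Mine2 to X: 50 tons
  Mine3 to W: 55 tons
Total cost = 875.
The route Mine3→X is not used.

0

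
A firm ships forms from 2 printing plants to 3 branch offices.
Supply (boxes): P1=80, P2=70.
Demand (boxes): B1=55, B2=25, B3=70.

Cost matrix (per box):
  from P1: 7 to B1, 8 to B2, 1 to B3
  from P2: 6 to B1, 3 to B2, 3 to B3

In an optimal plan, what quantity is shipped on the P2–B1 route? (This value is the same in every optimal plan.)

Optimal shipments:
  P1->B1: 10 × 7 = 70
  P1->B3: 70 × 1 = 70
  P2->B1: 45 × 6 = 270
  P2->B2: 25 × 3 = 75
Total cost = 485.
So P2→B1 carries 45 boxes.

45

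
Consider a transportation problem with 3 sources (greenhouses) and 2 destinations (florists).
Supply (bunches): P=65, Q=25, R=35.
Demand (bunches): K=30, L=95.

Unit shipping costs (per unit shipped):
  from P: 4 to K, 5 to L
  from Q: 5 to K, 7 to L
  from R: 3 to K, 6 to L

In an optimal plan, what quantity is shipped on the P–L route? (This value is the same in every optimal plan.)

65

Optimal shipments:
  P–L: 65 × 5 = 325
  Q–L: 25 × 7 = 175
  R–K: 30 × 3 = 90
  R–L: 5 × 6 = 30
Total cost = 620.
So P→L carries 65 bunches.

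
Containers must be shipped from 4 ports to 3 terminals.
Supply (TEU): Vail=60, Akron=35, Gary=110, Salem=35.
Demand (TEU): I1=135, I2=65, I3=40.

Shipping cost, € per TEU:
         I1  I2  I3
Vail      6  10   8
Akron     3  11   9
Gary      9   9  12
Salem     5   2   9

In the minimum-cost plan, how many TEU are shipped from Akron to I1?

35

The minimum-cost plan:
  Vail to I1: 20 × €6 = €120
  Vail to I3: 40 × €8 = €320
  Akron to I1: 35 × €3 = €105
  Gary to I1: 80 × €9 = €720
  Gary to I2: 30 × €9 = €270
  Salem to I2: 35 × €2 = €70
Total cost = €1605.
So Akron→I1 carries 35 TEU.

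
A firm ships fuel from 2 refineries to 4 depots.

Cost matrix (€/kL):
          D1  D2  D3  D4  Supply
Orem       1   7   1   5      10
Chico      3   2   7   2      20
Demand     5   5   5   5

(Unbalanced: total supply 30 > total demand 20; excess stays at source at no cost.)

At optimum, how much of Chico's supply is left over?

An optimal plan:
  Orem to D1: 5 × €1 = €5
  Orem to D3: 5 × €1 = €5
  Chico to D2: 5 × €2 = €10
  Chico to D4: 5 × €2 = €10
Total cost = €30.
Chico ships 10 of its 20, leaving 10.

10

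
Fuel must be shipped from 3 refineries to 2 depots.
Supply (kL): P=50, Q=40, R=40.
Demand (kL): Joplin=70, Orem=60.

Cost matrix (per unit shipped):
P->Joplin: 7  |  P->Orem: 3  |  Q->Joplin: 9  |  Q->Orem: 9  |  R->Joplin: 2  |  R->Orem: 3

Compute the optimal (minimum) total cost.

590

A cheapest plan:
  P->Orem: 50 × 3 = 150
  Q->Joplin: 30 × 9 = 270
  Q->Orem: 10 × 9 = 90
  R->Joplin: 40 × 2 = 80
Total = 150 + 270 + 90 + 80 = 590.
(Supply check: P ships 50; Q ships 40; R ships 40.)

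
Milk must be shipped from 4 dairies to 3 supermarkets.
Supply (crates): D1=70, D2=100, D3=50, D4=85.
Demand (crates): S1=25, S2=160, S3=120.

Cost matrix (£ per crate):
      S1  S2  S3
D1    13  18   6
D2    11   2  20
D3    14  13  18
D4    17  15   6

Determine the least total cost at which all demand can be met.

2045

A cheapest plan:
  D1->S1: 25 × £13 = £325
  D1->S3: 45 × £6 = £270
  D2->S2: 100 × £2 = £200
  D3->S2: 50 × £13 = £650
  D4->S2: 10 × £15 = £150
  D4->S3: 75 × £6 = £450
Total = 325 + 270 + 200 + 650 + 150 + 450 = £2045.
(Supply check: D1 ships 70; D2 ships 100; D3 ships 50; D4 ships 85.)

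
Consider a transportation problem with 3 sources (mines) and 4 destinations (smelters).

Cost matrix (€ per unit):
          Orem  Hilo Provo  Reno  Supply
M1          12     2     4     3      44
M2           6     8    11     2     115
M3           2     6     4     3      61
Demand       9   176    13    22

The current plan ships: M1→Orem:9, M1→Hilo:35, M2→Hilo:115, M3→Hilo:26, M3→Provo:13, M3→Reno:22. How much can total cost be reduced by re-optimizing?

192

Current plan cost = 9·12 + 35·2 + 115·8 + 26·6 + 13·4 + 22·3 = €1372.
Optimal plan:
  M1 to Hilo: 44 × €2 = €88
  M2 to Hilo: 93 × €8 = €744
  M2 to Reno: 22 × €2 = €44
  M3 to Orem: 9 × €2 = €18
  M3 to Hilo: 39 × €6 = €234
  M3 to Provo: 13 × €4 = €52
Optimal cost = €1180.
Saving = 1372 − 1180 = €192.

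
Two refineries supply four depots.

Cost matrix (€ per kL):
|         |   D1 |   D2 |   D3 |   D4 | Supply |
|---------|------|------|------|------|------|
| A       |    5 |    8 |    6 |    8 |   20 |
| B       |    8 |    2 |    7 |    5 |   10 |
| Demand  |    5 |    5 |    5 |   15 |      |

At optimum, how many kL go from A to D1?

The minimum-cost plan:
  A→D1: 5 × €5 = €25
  A→D3: 5 × €6 = €30
  A→D4: 10 × €8 = €80
  B→D2: 5 × €2 = €10
  B→D4: 5 × €5 = €25
Total cost = €170.
So A→D1 carries 5 kL.

5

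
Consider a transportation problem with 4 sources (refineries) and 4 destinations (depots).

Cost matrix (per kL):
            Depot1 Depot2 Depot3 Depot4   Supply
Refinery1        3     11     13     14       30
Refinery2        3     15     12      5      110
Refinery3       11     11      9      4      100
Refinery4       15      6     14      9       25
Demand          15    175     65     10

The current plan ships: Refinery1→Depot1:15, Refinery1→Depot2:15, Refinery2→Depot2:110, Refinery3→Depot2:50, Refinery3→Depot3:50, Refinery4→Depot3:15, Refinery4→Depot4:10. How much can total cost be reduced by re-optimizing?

405

Current plan cost = 15·3 + 15·11 + 110·15 + 50·11 + 50·9 + 15·14 + 10·9 = 3160.
Optimal plan:
  Refinery1–Depot2: 30 × 11 = 330
  Refinery2–Depot1: 15 × 3 = 45
  Refinery2–Depot2: 20 × 15 = 300
  Refinery2–Depot3: 65 × 12 = 780
  Refinery2–Depot4: 10 × 5 = 50
  Refinery3–Depot2: 100 × 11 = 1100
  Refinery4–Depot2: 25 × 6 = 150
Optimal cost = 2755.
Saving = 3160 − 2755 = 405.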